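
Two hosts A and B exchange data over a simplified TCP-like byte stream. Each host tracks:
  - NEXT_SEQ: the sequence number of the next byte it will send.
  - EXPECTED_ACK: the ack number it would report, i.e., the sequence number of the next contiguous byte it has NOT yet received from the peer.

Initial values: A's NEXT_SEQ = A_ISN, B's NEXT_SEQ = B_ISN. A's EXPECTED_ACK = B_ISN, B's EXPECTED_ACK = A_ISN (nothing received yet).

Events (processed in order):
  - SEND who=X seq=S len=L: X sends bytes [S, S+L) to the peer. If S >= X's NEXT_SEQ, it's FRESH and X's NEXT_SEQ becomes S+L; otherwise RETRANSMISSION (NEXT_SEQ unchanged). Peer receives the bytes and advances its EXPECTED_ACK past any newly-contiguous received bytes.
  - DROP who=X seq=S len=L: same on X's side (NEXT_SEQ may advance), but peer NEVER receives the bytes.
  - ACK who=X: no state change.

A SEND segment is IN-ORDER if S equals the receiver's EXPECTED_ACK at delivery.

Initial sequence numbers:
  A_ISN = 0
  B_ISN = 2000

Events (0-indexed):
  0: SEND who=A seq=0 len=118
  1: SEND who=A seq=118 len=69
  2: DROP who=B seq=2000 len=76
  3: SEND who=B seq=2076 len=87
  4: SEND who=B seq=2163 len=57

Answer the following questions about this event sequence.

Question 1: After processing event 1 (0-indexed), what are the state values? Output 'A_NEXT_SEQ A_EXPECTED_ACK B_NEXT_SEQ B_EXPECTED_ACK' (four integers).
After event 0: A_seq=118 A_ack=2000 B_seq=2000 B_ack=118
After event 1: A_seq=187 A_ack=2000 B_seq=2000 B_ack=187

187 2000 2000 187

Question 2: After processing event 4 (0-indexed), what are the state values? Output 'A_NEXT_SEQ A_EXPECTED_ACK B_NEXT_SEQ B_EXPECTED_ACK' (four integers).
After event 0: A_seq=118 A_ack=2000 B_seq=2000 B_ack=118
After event 1: A_seq=187 A_ack=2000 B_seq=2000 B_ack=187
After event 2: A_seq=187 A_ack=2000 B_seq=2076 B_ack=187
After event 3: A_seq=187 A_ack=2000 B_seq=2163 B_ack=187
After event 4: A_seq=187 A_ack=2000 B_seq=2220 B_ack=187

187 2000 2220 187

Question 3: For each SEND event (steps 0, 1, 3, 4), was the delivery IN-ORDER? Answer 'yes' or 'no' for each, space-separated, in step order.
Step 0: SEND seq=0 -> in-order
Step 1: SEND seq=118 -> in-order
Step 3: SEND seq=2076 -> out-of-order
Step 4: SEND seq=2163 -> out-of-order

Answer: yes yes no no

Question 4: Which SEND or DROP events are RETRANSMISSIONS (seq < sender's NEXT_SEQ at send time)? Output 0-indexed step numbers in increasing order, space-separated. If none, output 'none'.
Answer: none

Derivation:
Step 0: SEND seq=0 -> fresh
Step 1: SEND seq=118 -> fresh
Step 2: DROP seq=2000 -> fresh
Step 3: SEND seq=2076 -> fresh
Step 4: SEND seq=2163 -> fresh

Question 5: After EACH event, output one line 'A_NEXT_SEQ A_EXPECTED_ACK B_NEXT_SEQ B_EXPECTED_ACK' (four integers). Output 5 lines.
118 2000 2000 118
187 2000 2000 187
187 2000 2076 187
187 2000 2163 187
187 2000 2220 187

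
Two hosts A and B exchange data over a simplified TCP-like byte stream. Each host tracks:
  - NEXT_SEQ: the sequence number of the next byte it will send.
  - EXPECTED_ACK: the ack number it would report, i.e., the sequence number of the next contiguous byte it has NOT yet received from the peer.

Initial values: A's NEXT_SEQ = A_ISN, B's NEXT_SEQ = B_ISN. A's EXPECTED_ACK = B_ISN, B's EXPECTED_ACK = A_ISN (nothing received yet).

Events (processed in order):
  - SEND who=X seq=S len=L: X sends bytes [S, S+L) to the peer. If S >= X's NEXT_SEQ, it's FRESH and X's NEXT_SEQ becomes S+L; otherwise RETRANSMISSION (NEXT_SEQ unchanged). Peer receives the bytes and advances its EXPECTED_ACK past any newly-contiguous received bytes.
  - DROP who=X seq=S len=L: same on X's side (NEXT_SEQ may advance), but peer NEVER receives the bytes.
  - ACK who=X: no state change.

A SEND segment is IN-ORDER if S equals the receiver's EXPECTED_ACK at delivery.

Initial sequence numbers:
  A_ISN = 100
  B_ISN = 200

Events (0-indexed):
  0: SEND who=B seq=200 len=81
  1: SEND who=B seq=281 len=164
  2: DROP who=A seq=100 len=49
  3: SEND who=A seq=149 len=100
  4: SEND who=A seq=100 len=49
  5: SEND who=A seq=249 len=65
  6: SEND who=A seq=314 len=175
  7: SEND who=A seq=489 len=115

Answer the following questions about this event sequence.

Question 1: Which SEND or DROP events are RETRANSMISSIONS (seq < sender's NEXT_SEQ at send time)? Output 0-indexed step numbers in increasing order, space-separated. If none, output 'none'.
Answer: 4

Derivation:
Step 0: SEND seq=200 -> fresh
Step 1: SEND seq=281 -> fresh
Step 2: DROP seq=100 -> fresh
Step 3: SEND seq=149 -> fresh
Step 4: SEND seq=100 -> retransmit
Step 5: SEND seq=249 -> fresh
Step 6: SEND seq=314 -> fresh
Step 7: SEND seq=489 -> fresh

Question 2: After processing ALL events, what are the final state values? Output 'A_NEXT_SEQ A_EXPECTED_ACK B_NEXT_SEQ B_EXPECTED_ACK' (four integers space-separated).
After event 0: A_seq=100 A_ack=281 B_seq=281 B_ack=100
After event 1: A_seq=100 A_ack=445 B_seq=445 B_ack=100
After event 2: A_seq=149 A_ack=445 B_seq=445 B_ack=100
After event 3: A_seq=249 A_ack=445 B_seq=445 B_ack=100
After event 4: A_seq=249 A_ack=445 B_seq=445 B_ack=249
After event 5: A_seq=314 A_ack=445 B_seq=445 B_ack=314
After event 6: A_seq=489 A_ack=445 B_seq=445 B_ack=489
After event 7: A_seq=604 A_ack=445 B_seq=445 B_ack=604

Answer: 604 445 445 604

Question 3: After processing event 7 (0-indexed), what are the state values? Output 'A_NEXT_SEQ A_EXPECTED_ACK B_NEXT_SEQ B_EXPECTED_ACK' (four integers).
After event 0: A_seq=100 A_ack=281 B_seq=281 B_ack=100
After event 1: A_seq=100 A_ack=445 B_seq=445 B_ack=100
After event 2: A_seq=149 A_ack=445 B_seq=445 B_ack=100
After event 3: A_seq=249 A_ack=445 B_seq=445 B_ack=100
After event 4: A_seq=249 A_ack=445 B_seq=445 B_ack=249
After event 5: A_seq=314 A_ack=445 B_seq=445 B_ack=314
After event 6: A_seq=489 A_ack=445 B_seq=445 B_ack=489
After event 7: A_seq=604 A_ack=445 B_seq=445 B_ack=604

604 445 445 604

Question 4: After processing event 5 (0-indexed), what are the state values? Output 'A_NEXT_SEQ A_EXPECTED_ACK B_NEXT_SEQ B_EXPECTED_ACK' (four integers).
After event 0: A_seq=100 A_ack=281 B_seq=281 B_ack=100
After event 1: A_seq=100 A_ack=445 B_seq=445 B_ack=100
After event 2: A_seq=149 A_ack=445 B_seq=445 B_ack=100
After event 3: A_seq=249 A_ack=445 B_seq=445 B_ack=100
After event 4: A_seq=249 A_ack=445 B_seq=445 B_ack=249
After event 5: A_seq=314 A_ack=445 B_seq=445 B_ack=314

314 445 445 314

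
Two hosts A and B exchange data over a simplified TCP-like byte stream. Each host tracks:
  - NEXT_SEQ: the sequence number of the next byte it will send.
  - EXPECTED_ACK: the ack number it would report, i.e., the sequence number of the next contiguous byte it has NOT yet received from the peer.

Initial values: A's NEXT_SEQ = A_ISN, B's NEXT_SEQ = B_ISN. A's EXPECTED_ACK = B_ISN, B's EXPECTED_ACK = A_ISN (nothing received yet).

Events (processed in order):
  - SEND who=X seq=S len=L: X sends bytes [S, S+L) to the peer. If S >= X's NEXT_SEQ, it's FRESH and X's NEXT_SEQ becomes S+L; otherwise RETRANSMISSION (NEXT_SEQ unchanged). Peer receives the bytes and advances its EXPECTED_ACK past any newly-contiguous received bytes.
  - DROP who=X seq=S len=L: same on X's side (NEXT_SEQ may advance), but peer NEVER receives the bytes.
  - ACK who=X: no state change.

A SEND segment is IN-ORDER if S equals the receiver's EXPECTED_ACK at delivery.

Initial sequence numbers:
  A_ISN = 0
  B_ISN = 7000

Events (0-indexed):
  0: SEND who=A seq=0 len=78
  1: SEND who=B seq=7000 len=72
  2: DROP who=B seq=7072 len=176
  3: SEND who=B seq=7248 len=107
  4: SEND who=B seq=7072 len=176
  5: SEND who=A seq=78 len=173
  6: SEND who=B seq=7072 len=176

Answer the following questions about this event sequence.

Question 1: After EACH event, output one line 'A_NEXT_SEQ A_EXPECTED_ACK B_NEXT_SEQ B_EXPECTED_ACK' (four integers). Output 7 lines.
78 7000 7000 78
78 7072 7072 78
78 7072 7248 78
78 7072 7355 78
78 7355 7355 78
251 7355 7355 251
251 7355 7355 251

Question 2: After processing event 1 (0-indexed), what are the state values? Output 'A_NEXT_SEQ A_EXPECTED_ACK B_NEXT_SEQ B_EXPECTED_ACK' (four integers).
After event 0: A_seq=78 A_ack=7000 B_seq=7000 B_ack=78
After event 1: A_seq=78 A_ack=7072 B_seq=7072 B_ack=78

78 7072 7072 78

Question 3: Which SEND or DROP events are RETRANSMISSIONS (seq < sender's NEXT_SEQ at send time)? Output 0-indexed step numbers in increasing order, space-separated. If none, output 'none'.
Step 0: SEND seq=0 -> fresh
Step 1: SEND seq=7000 -> fresh
Step 2: DROP seq=7072 -> fresh
Step 3: SEND seq=7248 -> fresh
Step 4: SEND seq=7072 -> retransmit
Step 5: SEND seq=78 -> fresh
Step 6: SEND seq=7072 -> retransmit

Answer: 4 6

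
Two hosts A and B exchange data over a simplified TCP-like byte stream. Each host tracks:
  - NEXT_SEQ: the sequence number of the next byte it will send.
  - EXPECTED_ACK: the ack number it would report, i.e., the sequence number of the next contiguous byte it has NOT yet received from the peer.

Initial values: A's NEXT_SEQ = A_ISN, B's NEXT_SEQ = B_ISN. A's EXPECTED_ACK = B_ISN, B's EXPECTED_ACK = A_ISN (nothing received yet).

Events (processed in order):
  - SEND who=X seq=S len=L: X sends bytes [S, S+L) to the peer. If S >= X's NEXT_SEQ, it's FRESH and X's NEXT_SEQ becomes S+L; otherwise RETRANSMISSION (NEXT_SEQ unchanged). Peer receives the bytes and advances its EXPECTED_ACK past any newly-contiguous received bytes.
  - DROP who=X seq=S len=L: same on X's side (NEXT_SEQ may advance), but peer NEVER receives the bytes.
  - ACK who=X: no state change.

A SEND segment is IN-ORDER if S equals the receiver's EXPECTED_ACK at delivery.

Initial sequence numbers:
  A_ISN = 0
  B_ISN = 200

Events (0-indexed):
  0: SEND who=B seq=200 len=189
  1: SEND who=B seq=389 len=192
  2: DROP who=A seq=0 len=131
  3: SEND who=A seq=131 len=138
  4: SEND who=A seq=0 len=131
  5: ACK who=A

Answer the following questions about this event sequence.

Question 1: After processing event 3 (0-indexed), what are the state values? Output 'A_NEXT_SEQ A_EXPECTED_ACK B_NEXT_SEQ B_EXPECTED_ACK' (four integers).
After event 0: A_seq=0 A_ack=389 B_seq=389 B_ack=0
After event 1: A_seq=0 A_ack=581 B_seq=581 B_ack=0
After event 2: A_seq=131 A_ack=581 B_seq=581 B_ack=0
After event 3: A_seq=269 A_ack=581 B_seq=581 B_ack=0

269 581 581 0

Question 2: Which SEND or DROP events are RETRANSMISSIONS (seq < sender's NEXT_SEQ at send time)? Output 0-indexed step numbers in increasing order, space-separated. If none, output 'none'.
Answer: 4

Derivation:
Step 0: SEND seq=200 -> fresh
Step 1: SEND seq=389 -> fresh
Step 2: DROP seq=0 -> fresh
Step 3: SEND seq=131 -> fresh
Step 4: SEND seq=0 -> retransmit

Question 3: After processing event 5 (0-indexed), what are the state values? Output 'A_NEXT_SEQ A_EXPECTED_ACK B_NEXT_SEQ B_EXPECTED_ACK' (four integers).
After event 0: A_seq=0 A_ack=389 B_seq=389 B_ack=0
After event 1: A_seq=0 A_ack=581 B_seq=581 B_ack=0
After event 2: A_seq=131 A_ack=581 B_seq=581 B_ack=0
After event 3: A_seq=269 A_ack=581 B_seq=581 B_ack=0
After event 4: A_seq=269 A_ack=581 B_seq=581 B_ack=269
After event 5: A_seq=269 A_ack=581 B_seq=581 B_ack=269

269 581 581 269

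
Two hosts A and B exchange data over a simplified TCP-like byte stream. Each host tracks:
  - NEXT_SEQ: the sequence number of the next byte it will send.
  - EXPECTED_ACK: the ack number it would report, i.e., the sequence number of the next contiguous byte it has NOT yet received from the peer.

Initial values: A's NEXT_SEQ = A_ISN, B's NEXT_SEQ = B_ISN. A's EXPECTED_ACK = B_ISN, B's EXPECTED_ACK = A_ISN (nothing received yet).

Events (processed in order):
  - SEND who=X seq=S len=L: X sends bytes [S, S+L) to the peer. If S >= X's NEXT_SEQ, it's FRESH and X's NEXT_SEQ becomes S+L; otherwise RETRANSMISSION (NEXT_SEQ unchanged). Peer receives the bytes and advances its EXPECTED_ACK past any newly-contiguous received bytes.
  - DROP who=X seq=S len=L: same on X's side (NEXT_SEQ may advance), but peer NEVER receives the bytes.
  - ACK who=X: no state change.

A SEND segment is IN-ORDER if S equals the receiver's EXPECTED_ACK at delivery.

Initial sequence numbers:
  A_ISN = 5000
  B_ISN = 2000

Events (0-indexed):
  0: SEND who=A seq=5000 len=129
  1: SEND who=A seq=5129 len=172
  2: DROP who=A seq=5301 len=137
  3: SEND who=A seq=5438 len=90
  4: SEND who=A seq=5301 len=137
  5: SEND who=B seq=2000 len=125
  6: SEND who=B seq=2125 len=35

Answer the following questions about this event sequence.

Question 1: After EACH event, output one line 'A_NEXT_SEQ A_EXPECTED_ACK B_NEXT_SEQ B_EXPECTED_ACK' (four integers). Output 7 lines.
5129 2000 2000 5129
5301 2000 2000 5301
5438 2000 2000 5301
5528 2000 2000 5301
5528 2000 2000 5528
5528 2125 2125 5528
5528 2160 2160 5528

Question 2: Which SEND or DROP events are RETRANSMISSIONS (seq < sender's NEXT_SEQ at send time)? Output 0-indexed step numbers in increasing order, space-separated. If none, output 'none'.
Step 0: SEND seq=5000 -> fresh
Step 1: SEND seq=5129 -> fresh
Step 2: DROP seq=5301 -> fresh
Step 3: SEND seq=5438 -> fresh
Step 4: SEND seq=5301 -> retransmit
Step 5: SEND seq=2000 -> fresh
Step 6: SEND seq=2125 -> fresh

Answer: 4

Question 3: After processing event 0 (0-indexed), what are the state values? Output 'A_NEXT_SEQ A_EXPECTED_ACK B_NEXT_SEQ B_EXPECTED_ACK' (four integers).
After event 0: A_seq=5129 A_ack=2000 B_seq=2000 B_ack=5129

5129 2000 2000 5129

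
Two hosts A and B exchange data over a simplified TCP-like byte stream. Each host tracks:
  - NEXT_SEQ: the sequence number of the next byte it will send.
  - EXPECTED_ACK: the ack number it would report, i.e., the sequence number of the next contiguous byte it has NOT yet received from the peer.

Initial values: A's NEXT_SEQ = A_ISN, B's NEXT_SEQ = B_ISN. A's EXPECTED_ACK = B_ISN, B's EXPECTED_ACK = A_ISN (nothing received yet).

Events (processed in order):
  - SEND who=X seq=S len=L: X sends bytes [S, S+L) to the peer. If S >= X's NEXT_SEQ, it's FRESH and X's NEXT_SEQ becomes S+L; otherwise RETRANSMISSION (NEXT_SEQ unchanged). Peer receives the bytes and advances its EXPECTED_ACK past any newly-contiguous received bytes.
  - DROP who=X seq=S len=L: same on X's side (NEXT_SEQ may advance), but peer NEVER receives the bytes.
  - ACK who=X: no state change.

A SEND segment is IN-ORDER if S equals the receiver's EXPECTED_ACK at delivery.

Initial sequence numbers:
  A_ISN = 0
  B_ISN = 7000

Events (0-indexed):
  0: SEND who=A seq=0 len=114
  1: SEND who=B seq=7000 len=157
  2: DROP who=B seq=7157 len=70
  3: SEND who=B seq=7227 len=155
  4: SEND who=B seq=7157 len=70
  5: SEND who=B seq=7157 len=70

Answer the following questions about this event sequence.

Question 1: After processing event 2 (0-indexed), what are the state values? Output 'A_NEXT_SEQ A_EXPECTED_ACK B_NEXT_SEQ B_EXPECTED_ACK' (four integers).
After event 0: A_seq=114 A_ack=7000 B_seq=7000 B_ack=114
After event 1: A_seq=114 A_ack=7157 B_seq=7157 B_ack=114
After event 2: A_seq=114 A_ack=7157 B_seq=7227 B_ack=114

114 7157 7227 114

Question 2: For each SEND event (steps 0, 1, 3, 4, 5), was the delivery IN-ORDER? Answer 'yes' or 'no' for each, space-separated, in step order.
Step 0: SEND seq=0 -> in-order
Step 1: SEND seq=7000 -> in-order
Step 3: SEND seq=7227 -> out-of-order
Step 4: SEND seq=7157 -> in-order
Step 5: SEND seq=7157 -> out-of-order

Answer: yes yes no yes no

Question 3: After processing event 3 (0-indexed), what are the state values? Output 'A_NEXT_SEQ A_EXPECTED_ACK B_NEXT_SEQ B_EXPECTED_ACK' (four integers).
After event 0: A_seq=114 A_ack=7000 B_seq=7000 B_ack=114
After event 1: A_seq=114 A_ack=7157 B_seq=7157 B_ack=114
After event 2: A_seq=114 A_ack=7157 B_seq=7227 B_ack=114
After event 3: A_seq=114 A_ack=7157 B_seq=7382 B_ack=114

114 7157 7382 114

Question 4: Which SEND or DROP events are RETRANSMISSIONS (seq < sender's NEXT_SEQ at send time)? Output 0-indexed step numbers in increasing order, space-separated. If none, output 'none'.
Step 0: SEND seq=0 -> fresh
Step 1: SEND seq=7000 -> fresh
Step 2: DROP seq=7157 -> fresh
Step 3: SEND seq=7227 -> fresh
Step 4: SEND seq=7157 -> retransmit
Step 5: SEND seq=7157 -> retransmit

Answer: 4 5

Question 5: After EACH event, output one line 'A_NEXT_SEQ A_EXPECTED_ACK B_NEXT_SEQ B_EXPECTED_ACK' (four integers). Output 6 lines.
114 7000 7000 114
114 7157 7157 114
114 7157 7227 114
114 7157 7382 114
114 7382 7382 114
114 7382 7382 114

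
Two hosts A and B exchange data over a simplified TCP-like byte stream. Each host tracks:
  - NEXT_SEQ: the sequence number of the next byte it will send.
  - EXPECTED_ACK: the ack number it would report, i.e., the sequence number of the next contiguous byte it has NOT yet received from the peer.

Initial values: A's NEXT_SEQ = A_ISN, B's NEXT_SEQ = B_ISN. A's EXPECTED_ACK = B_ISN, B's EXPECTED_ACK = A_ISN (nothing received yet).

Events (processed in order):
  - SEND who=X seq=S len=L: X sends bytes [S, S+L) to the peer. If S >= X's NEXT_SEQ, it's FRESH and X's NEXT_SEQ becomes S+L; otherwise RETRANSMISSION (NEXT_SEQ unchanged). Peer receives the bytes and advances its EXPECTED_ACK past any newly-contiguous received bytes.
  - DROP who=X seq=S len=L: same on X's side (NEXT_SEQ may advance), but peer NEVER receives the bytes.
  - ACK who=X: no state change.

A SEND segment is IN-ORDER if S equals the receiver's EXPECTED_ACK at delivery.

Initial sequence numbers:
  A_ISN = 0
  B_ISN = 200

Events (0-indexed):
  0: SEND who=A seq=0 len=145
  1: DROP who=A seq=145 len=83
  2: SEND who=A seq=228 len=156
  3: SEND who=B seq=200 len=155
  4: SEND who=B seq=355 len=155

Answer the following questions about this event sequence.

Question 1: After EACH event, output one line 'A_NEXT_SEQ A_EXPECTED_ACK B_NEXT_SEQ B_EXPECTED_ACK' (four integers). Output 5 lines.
145 200 200 145
228 200 200 145
384 200 200 145
384 355 355 145
384 510 510 145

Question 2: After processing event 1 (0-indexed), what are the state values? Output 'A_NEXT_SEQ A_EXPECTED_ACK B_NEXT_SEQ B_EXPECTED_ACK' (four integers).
After event 0: A_seq=145 A_ack=200 B_seq=200 B_ack=145
After event 1: A_seq=228 A_ack=200 B_seq=200 B_ack=145

228 200 200 145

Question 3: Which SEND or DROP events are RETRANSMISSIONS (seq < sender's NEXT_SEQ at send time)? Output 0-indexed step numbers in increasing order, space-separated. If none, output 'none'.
Step 0: SEND seq=0 -> fresh
Step 1: DROP seq=145 -> fresh
Step 2: SEND seq=228 -> fresh
Step 3: SEND seq=200 -> fresh
Step 4: SEND seq=355 -> fresh

Answer: none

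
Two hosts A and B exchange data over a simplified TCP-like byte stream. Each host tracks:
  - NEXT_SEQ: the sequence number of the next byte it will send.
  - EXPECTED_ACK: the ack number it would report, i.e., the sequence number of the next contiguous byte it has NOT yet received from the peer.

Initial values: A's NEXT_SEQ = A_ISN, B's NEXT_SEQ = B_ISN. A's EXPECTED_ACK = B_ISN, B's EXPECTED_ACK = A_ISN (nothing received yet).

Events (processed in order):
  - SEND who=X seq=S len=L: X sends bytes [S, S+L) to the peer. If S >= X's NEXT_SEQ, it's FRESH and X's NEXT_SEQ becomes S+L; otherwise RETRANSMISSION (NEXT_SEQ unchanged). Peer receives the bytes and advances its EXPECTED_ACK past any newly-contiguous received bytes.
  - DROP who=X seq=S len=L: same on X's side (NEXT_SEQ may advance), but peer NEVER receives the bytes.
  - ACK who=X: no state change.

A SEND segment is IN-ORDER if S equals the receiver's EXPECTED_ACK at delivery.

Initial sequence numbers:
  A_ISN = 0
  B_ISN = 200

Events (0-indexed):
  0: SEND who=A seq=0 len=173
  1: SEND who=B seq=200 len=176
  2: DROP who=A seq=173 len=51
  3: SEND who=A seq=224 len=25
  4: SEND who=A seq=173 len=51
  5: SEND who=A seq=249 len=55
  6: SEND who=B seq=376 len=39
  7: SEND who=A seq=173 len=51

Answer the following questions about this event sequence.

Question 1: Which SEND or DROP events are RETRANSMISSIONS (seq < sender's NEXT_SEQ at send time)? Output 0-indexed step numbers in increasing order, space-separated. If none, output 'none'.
Answer: 4 7

Derivation:
Step 0: SEND seq=0 -> fresh
Step 1: SEND seq=200 -> fresh
Step 2: DROP seq=173 -> fresh
Step 3: SEND seq=224 -> fresh
Step 4: SEND seq=173 -> retransmit
Step 5: SEND seq=249 -> fresh
Step 6: SEND seq=376 -> fresh
Step 7: SEND seq=173 -> retransmit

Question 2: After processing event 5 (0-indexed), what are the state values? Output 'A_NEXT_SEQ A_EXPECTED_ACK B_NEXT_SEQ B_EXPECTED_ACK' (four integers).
After event 0: A_seq=173 A_ack=200 B_seq=200 B_ack=173
After event 1: A_seq=173 A_ack=376 B_seq=376 B_ack=173
After event 2: A_seq=224 A_ack=376 B_seq=376 B_ack=173
After event 3: A_seq=249 A_ack=376 B_seq=376 B_ack=173
After event 4: A_seq=249 A_ack=376 B_seq=376 B_ack=249
After event 5: A_seq=304 A_ack=376 B_seq=376 B_ack=304

304 376 376 304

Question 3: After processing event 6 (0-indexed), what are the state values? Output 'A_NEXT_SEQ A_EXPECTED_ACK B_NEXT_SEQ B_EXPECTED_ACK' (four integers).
After event 0: A_seq=173 A_ack=200 B_seq=200 B_ack=173
After event 1: A_seq=173 A_ack=376 B_seq=376 B_ack=173
After event 2: A_seq=224 A_ack=376 B_seq=376 B_ack=173
After event 3: A_seq=249 A_ack=376 B_seq=376 B_ack=173
After event 4: A_seq=249 A_ack=376 B_seq=376 B_ack=249
After event 5: A_seq=304 A_ack=376 B_seq=376 B_ack=304
After event 6: A_seq=304 A_ack=415 B_seq=415 B_ack=304

304 415 415 304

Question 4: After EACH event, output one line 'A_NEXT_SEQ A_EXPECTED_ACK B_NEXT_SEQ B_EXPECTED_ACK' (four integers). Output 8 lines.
173 200 200 173
173 376 376 173
224 376 376 173
249 376 376 173
249 376 376 249
304 376 376 304
304 415 415 304
304 415 415 304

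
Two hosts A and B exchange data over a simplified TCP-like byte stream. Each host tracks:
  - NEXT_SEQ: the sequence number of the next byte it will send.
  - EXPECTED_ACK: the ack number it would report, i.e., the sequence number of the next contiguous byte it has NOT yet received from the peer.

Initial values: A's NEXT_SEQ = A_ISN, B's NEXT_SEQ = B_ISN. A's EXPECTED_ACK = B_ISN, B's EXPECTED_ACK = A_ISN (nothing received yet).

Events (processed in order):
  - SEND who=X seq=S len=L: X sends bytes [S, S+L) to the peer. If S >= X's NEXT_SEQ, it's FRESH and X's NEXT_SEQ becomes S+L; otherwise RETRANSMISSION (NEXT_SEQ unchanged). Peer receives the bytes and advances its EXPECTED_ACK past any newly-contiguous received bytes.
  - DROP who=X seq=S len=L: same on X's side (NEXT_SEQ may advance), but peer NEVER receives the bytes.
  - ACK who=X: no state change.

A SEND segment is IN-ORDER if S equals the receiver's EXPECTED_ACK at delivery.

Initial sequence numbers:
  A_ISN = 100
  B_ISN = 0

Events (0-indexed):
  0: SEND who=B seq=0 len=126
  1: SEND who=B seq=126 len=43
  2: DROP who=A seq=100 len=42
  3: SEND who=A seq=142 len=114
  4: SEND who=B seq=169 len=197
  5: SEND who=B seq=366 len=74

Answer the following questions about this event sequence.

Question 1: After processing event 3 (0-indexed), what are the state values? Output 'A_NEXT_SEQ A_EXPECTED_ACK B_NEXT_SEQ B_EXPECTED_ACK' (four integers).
After event 0: A_seq=100 A_ack=126 B_seq=126 B_ack=100
After event 1: A_seq=100 A_ack=169 B_seq=169 B_ack=100
After event 2: A_seq=142 A_ack=169 B_seq=169 B_ack=100
After event 3: A_seq=256 A_ack=169 B_seq=169 B_ack=100

256 169 169 100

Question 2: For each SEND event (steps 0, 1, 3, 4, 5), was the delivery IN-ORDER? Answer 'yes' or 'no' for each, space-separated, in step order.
Step 0: SEND seq=0 -> in-order
Step 1: SEND seq=126 -> in-order
Step 3: SEND seq=142 -> out-of-order
Step 4: SEND seq=169 -> in-order
Step 5: SEND seq=366 -> in-order

Answer: yes yes no yes yes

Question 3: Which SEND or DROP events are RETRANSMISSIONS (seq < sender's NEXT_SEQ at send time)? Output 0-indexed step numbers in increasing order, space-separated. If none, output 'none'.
Step 0: SEND seq=0 -> fresh
Step 1: SEND seq=126 -> fresh
Step 2: DROP seq=100 -> fresh
Step 3: SEND seq=142 -> fresh
Step 4: SEND seq=169 -> fresh
Step 5: SEND seq=366 -> fresh

Answer: none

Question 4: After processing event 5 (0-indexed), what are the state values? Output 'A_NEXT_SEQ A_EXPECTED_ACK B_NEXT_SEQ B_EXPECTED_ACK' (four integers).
After event 0: A_seq=100 A_ack=126 B_seq=126 B_ack=100
After event 1: A_seq=100 A_ack=169 B_seq=169 B_ack=100
After event 2: A_seq=142 A_ack=169 B_seq=169 B_ack=100
After event 3: A_seq=256 A_ack=169 B_seq=169 B_ack=100
After event 4: A_seq=256 A_ack=366 B_seq=366 B_ack=100
After event 5: A_seq=256 A_ack=440 B_seq=440 B_ack=100

256 440 440 100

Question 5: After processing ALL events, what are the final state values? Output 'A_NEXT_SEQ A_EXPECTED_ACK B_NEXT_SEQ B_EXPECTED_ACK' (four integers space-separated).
After event 0: A_seq=100 A_ack=126 B_seq=126 B_ack=100
After event 1: A_seq=100 A_ack=169 B_seq=169 B_ack=100
After event 2: A_seq=142 A_ack=169 B_seq=169 B_ack=100
After event 3: A_seq=256 A_ack=169 B_seq=169 B_ack=100
After event 4: A_seq=256 A_ack=366 B_seq=366 B_ack=100
After event 5: A_seq=256 A_ack=440 B_seq=440 B_ack=100

Answer: 256 440 440 100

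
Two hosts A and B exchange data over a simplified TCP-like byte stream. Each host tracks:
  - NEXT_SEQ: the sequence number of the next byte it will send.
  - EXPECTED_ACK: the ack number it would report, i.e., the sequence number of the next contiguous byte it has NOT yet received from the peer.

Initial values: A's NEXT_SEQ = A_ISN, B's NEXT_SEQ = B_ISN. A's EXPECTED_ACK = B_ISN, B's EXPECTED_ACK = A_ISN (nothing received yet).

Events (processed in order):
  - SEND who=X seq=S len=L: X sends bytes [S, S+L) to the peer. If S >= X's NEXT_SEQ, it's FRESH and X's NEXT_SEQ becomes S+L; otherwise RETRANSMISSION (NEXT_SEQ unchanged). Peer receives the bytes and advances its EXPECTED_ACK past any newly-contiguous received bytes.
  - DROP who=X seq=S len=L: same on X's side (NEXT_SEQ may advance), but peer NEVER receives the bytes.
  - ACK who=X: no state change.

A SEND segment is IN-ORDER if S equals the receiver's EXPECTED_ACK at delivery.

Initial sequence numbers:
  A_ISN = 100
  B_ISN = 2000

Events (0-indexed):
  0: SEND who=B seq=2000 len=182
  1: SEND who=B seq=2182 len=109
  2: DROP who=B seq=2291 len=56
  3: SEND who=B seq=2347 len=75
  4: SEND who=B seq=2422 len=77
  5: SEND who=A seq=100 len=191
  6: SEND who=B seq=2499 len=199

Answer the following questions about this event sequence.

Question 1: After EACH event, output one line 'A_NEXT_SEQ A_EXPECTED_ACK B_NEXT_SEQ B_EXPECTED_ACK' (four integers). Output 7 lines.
100 2182 2182 100
100 2291 2291 100
100 2291 2347 100
100 2291 2422 100
100 2291 2499 100
291 2291 2499 291
291 2291 2698 291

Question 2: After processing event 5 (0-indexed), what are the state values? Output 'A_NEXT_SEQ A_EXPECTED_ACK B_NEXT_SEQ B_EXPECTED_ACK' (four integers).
After event 0: A_seq=100 A_ack=2182 B_seq=2182 B_ack=100
After event 1: A_seq=100 A_ack=2291 B_seq=2291 B_ack=100
After event 2: A_seq=100 A_ack=2291 B_seq=2347 B_ack=100
After event 3: A_seq=100 A_ack=2291 B_seq=2422 B_ack=100
After event 4: A_seq=100 A_ack=2291 B_seq=2499 B_ack=100
After event 5: A_seq=291 A_ack=2291 B_seq=2499 B_ack=291

291 2291 2499 291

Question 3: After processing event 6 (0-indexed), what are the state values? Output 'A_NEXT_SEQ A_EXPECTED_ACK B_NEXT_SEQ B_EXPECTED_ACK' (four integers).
After event 0: A_seq=100 A_ack=2182 B_seq=2182 B_ack=100
After event 1: A_seq=100 A_ack=2291 B_seq=2291 B_ack=100
After event 2: A_seq=100 A_ack=2291 B_seq=2347 B_ack=100
After event 3: A_seq=100 A_ack=2291 B_seq=2422 B_ack=100
After event 4: A_seq=100 A_ack=2291 B_seq=2499 B_ack=100
After event 5: A_seq=291 A_ack=2291 B_seq=2499 B_ack=291
After event 6: A_seq=291 A_ack=2291 B_seq=2698 B_ack=291

291 2291 2698 291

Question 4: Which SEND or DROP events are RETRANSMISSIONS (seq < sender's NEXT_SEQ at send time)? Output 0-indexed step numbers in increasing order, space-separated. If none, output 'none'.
Step 0: SEND seq=2000 -> fresh
Step 1: SEND seq=2182 -> fresh
Step 2: DROP seq=2291 -> fresh
Step 3: SEND seq=2347 -> fresh
Step 4: SEND seq=2422 -> fresh
Step 5: SEND seq=100 -> fresh
Step 6: SEND seq=2499 -> fresh

Answer: none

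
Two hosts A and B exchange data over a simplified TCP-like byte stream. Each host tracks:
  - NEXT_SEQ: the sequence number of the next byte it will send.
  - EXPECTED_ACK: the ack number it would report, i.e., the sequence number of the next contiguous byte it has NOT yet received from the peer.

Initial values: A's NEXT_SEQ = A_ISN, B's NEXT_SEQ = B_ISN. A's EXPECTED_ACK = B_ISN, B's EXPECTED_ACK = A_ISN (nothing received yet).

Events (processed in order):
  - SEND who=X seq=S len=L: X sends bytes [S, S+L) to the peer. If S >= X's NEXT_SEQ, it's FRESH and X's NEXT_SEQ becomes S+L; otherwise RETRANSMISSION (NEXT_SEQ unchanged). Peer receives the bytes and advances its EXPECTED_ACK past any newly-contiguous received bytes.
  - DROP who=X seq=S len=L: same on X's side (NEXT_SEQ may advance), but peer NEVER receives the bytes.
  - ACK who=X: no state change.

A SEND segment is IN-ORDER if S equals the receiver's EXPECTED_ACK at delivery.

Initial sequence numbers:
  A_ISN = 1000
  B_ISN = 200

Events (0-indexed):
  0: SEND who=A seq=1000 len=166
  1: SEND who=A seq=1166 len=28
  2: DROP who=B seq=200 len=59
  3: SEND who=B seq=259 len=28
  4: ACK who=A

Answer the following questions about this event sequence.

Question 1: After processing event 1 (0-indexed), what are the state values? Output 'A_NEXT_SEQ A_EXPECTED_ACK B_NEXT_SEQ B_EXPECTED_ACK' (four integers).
After event 0: A_seq=1166 A_ack=200 B_seq=200 B_ack=1166
After event 1: A_seq=1194 A_ack=200 B_seq=200 B_ack=1194

1194 200 200 1194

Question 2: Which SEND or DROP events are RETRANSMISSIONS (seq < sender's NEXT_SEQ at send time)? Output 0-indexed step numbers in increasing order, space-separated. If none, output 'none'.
Answer: none

Derivation:
Step 0: SEND seq=1000 -> fresh
Step 1: SEND seq=1166 -> fresh
Step 2: DROP seq=200 -> fresh
Step 3: SEND seq=259 -> fresh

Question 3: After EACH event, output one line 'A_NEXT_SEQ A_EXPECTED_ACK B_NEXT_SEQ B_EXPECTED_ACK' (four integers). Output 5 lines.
1166 200 200 1166
1194 200 200 1194
1194 200 259 1194
1194 200 287 1194
1194 200 287 1194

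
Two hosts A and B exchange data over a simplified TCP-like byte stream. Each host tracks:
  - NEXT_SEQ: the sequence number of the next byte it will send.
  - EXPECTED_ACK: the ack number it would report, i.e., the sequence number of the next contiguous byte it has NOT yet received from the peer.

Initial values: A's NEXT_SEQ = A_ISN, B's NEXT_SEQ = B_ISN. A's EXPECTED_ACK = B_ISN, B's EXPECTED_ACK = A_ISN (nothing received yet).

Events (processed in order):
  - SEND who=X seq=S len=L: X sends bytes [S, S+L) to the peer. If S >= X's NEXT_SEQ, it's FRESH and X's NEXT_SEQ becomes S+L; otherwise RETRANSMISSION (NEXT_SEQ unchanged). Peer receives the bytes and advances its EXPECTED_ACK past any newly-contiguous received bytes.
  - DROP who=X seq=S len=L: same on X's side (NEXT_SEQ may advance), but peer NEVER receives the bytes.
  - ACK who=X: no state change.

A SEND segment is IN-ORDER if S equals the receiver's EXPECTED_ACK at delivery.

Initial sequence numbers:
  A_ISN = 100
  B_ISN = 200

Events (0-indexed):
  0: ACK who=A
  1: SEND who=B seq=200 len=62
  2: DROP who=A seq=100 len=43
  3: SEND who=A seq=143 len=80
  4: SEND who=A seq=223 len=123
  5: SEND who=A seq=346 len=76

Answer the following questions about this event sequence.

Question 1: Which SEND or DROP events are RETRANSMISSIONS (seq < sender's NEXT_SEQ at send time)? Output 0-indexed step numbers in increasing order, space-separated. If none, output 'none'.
Step 1: SEND seq=200 -> fresh
Step 2: DROP seq=100 -> fresh
Step 3: SEND seq=143 -> fresh
Step 4: SEND seq=223 -> fresh
Step 5: SEND seq=346 -> fresh

Answer: none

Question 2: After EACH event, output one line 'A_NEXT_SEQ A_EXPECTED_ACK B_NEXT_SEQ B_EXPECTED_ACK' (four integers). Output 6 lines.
100 200 200 100
100 262 262 100
143 262 262 100
223 262 262 100
346 262 262 100
422 262 262 100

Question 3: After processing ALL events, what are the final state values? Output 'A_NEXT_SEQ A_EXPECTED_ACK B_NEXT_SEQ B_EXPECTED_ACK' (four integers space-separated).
Answer: 422 262 262 100

Derivation:
After event 0: A_seq=100 A_ack=200 B_seq=200 B_ack=100
After event 1: A_seq=100 A_ack=262 B_seq=262 B_ack=100
After event 2: A_seq=143 A_ack=262 B_seq=262 B_ack=100
After event 3: A_seq=223 A_ack=262 B_seq=262 B_ack=100
After event 4: A_seq=346 A_ack=262 B_seq=262 B_ack=100
After event 5: A_seq=422 A_ack=262 B_seq=262 B_ack=100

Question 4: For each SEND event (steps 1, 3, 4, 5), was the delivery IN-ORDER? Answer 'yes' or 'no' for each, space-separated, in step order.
Answer: yes no no no

Derivation:
Step 1: SEND seq=200 -> in-order
Step 3: SEND seq=143 -> out-of-order
Step 4: SEND seq=223 -> out-of-order
Step 5: SEND seq=346 -> out-of-order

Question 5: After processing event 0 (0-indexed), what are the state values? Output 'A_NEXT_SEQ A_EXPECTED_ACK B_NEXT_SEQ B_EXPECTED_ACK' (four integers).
After event 0: A_seq=100 A_ack=200 B_seq=200 B_ack=100

100 200 200 100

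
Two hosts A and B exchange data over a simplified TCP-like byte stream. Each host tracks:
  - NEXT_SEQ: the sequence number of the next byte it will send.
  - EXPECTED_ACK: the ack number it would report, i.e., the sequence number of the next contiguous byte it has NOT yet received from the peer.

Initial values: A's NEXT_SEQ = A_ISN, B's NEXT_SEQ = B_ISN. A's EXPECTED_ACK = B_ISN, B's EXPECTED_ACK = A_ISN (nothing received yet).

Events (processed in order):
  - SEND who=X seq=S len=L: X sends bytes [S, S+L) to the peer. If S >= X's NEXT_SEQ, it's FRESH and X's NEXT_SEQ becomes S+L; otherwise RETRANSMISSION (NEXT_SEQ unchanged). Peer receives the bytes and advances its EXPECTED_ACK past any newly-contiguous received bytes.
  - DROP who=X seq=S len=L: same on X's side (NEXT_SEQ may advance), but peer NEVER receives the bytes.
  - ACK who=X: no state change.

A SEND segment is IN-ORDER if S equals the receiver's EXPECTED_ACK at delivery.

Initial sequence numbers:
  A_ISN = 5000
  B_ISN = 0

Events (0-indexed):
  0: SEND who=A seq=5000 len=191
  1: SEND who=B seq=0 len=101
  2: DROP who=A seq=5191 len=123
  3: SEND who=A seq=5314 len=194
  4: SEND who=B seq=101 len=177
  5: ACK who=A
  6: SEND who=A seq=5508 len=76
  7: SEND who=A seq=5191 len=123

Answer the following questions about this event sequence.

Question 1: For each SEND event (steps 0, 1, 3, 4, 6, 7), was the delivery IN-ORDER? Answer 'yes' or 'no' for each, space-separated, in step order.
Step 0: SEND seq=5000 -> in-order
Step 1: SEND seq=0 -> in-order
Step 3: SEND seq=5314 -> out-of-order
Step 4: SEND seq=101 -> in-order
Step 6: SEND seq=5508 -> out-of-order
Step 7: SEND seq=5191 -> in-order

Answer: yes yes no yes no yes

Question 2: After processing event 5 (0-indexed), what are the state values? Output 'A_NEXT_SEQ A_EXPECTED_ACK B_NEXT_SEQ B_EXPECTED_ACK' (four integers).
After event 0: A_seq=5191 A_ack=0 B_seq=0 B_ack=5191
After event 1: A_seq=5191 A_ack=101 B_seq=101 B_ack=5191
After event 2: A_seq=5314 A_ack=101 B_seq=101 B_ack=5191
After event 3: A_seq=5508 A_ack=101 B_seq=101 B_ack=5191
After event 4: A_seq=5508 A_ack=278 B_seq=278 B_ack=5191
After event 5: A_seq=5508 A_ack=278 B_seq=278 B_ack=5191

5508 278 278 5191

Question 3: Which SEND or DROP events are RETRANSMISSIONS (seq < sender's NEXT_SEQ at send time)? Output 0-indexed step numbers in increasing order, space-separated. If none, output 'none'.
Answer: 7

Derivation:
Step 0: SEND seq=5000 -> fresh
Step 1: SEND seq=0 -> fresh
Step 2: DROP seq=5191 -> fresh
Step 3: SEND seq=5314 -> fresh
Step 4: SEND seq=101 -> fresh
Step 6: SEND seq=5508 -> fresh
Step 7: SEND seq=5191 -> retransmit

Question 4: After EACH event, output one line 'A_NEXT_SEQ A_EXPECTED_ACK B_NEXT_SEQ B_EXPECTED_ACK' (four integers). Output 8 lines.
5191 0 0 5191
5191 101 101 5191
5314 101 101 5191
5508 101 101 5191
5508 278 278 5191
5508 278 278 5191
5584 278 278 5191
5584 278 278 5584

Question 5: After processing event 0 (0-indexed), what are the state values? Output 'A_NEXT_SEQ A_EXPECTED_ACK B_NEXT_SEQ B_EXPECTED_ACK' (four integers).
After event 0: A_seq=5191 A_ack=0 B_seq=0 B_ack=5191

5191 0 0 5191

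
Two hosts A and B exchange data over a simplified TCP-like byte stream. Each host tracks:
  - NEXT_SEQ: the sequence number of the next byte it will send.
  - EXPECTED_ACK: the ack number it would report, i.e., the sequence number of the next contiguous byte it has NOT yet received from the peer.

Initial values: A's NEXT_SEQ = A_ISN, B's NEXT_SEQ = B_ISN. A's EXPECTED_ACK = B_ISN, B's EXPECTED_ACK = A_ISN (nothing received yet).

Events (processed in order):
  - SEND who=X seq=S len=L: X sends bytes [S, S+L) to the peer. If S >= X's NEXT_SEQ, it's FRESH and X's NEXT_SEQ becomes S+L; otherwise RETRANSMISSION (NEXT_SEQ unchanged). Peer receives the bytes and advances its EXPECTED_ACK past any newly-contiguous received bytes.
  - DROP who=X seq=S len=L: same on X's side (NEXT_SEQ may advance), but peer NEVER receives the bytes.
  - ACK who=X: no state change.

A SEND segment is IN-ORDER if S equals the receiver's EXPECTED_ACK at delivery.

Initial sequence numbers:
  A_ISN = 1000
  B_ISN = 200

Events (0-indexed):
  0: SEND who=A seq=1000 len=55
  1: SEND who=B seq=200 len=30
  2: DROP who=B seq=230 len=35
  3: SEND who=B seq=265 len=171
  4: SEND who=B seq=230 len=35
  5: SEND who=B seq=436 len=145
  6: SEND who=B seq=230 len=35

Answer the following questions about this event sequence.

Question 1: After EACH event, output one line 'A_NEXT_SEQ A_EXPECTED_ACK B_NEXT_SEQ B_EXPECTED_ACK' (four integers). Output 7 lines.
1055 200 200 1055
1055 230 230 1055
1055 230 265 1055
1055 230 436 1055
1055 436 436 1055
1055 581 581 1055
1055 581 581 1055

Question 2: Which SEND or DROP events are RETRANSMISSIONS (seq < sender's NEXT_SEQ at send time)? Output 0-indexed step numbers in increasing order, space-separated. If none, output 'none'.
Step 0: SEND seq=1000 -> fresh
Step 1: SEND seq=200 -> fresh
Step 2: DROP seq=230 -> fresh
Step 3: SEND seq=265 -> fresh
Step 4: SEND seq=230 -> retransmit
Step 5: SEND seq=436 -> fresh
Step 6: SEND seq=230 -> retransmit

Answer: 4 6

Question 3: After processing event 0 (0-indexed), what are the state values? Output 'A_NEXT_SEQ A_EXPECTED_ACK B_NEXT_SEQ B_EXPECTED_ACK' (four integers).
After event 0: A_seq=1055 A_ack=200 B_seq=200 B_ack=1055

1055 200 200 1055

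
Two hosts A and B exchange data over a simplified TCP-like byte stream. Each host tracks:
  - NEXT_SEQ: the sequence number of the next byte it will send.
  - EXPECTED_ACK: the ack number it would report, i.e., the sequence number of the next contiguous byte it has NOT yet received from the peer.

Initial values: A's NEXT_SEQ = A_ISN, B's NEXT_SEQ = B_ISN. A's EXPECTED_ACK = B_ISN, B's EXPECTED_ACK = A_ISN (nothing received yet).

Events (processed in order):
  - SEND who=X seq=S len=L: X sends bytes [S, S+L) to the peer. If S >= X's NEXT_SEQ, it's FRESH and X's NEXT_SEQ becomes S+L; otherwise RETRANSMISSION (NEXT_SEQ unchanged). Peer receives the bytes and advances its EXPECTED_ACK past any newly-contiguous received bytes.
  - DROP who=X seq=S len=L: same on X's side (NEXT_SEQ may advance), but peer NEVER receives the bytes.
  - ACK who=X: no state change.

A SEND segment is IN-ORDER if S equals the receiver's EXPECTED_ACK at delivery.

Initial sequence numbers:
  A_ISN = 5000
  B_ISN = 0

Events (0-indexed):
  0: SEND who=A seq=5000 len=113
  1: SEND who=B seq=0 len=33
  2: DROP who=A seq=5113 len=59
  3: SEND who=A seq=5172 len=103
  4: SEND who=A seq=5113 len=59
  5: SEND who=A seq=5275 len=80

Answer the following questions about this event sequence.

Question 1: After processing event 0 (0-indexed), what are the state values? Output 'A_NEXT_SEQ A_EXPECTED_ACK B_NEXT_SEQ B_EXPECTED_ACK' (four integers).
After event 0: A_seq=5113 A_ack=0 B_seq=0 B_ack=5113

5113 0 0 5113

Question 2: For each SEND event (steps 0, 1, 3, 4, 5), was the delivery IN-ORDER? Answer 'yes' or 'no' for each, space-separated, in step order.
Step 0: SEND seq=5000 -> in-order
Step 1: SEND seq=0 -> in-order
Step 3: SEND seq=5172 -> out-of-order
Step 4: SEND seq=5113 -> in-order
Step 5: SEND seq=5275 -> in-order

Answer: yes yes no yes yes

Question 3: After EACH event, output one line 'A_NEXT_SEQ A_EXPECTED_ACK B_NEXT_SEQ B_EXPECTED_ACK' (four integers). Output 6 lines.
5113 0 0 5113
5113 33 33 5113
5172 33 33 5113
5275 33 33 5113
5275 33 33 5275
5355 33 33 5355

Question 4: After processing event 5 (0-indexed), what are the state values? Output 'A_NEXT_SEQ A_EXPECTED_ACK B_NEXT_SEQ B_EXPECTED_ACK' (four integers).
After event 0: A_seq=5113 A_ack=0 B_seq=0 B_ack=5113
After event 1: A_seq=5113 A_ack=33 B_seq=33 B_ack=5113
After event 2: A_seq=5172 A_ack=33 B_seq=33 B_ack=5113
After event 3: A_seq=5275 A_ack=33 B_seq=33 B_ack=5113
After event 4: A_seq=5275 A_ack=33 B_seq=33 B_ack=5275
After event 5: A_seq=5355 A_ack=33 B_seq=33 B_ack=5355

5355 33 33 5355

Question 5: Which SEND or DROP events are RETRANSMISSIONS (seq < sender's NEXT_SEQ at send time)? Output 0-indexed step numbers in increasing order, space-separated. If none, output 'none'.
Answer: 4

Derivation:
Step 0: SEND seq=5000 -> fresh
Step 1: SEND seq=0 -> fresh
Step 2: DROP seq=5113 -> fresh
Step 3: SEND seq=5172 -> fresh
Step 4: SEND seq=5113 -> retransmit
Step 5: SEND seq=5275 -> fresh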